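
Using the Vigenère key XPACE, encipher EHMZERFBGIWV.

Repeat the key across the message: XPACEXPACEXP
E(4)+X(23): 27≡1 → B
H(7)+P(15): 22 → W
M(12)+A(0): 12 → M
Z(25)+C(2): 27≡1 → B
E(4)+E(4): 8 → I
R(17)+X(23): 40≡14 → O
F(5)+P(15): 20 → U
B(1)+A(0): 1 → B
G(6)+C(2): 8 → I
I(8)+E(4): 12 → M
W(22)+X(23): 45≡19 → T
V(21)+P(15): 36≡10 → K

BWMBIOUBIMTK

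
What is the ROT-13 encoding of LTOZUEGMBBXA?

L(11): 11+13=24 → Y
T(19): 19+13=32≡6 → G
O(14): 14+13=27≡1 → B
Z(25): 25+13=38≡12 → M
U(20): 20+13=33≡7 → H
E(4): 4+13=17 → R
G(6): 6+13=19 → T
M(12): 12+13=25 → Z
B(1): 1+13=14 → O
B(1): 1+13=14 → O
X(23): 23+13=36≡10 → K
A(0): 0+13=13 → N

YGBMHRTZOOKN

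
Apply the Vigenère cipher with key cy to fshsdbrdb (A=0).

Repeat the key across the message: cycycycyc
f(5)+c(2): 7 → h
s(18)+y(24): 42≡16 → q
h(7)+c(2): 9 → j
s(18)+y(24): 42≡16 → q
d(3)+c(2): 5 → f
b(1)+y(24): 25 → z
r(17)+c(2): 19 → t
d(3)+y(24): 27≡1 → b
b(1)+c(2): 3 → d

hqjqfztbd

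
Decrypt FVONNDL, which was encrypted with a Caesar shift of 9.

F(5): 5−9=-4≡22 → W
V(21): 21−9=12 → M
O(14): 14−9=5 → F
N(13): 13−9=4 → E
N(13): 13−9=4 → E
D(3): 3−9=-6≡20 → U
L(11): 11−9=2 → C

WMFEEUC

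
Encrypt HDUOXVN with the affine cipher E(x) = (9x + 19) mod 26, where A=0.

EURPSAG

H(7): 9·7+19=82≡4 → E
D(3): 9·3+19=46≡20 → U
U(20): 9·20+19=199≡17 → R
O(14): 9·14+19=145≡15 → P
X(23): 9·23+19=226≡18 → S
V(21): 9·21+19=208≡0 → A
N(13): 9·13+19=136≡6 → G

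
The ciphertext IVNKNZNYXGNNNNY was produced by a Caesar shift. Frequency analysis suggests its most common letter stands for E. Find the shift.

The most frequent ciphertext letter is N (appears 7 times).
N is position 13; E is position 4.
Shift = 9.

9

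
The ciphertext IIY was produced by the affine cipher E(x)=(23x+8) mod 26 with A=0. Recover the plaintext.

The inverse of 23 mod 26 is 17, since 23·17=391≡1. Apply D(y)=17·(y−8) mod 26:
I(8): 17·(8−8)=0 → A
I(8): 17·(8−8)=0 → A
Y(24): 17·(24−8)=272≡12 → M

AAM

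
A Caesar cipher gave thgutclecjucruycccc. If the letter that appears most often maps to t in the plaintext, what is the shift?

9

The most frequent ciphertext letter is c (appears 7 times).
c is position 2; t is position 19.
Shift = -17≡9.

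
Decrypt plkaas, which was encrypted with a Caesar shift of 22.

p(15): 15−22=-7≡19 → t
l(11): 11−22=-11≡15 → p
k(10): 10−22=-12≡14 → o
a(0): 0−22=-22≡4 → e
a(0): 0−22=-22≡4 → e
s(18): 18−22=-4≡22 → w

tpoeew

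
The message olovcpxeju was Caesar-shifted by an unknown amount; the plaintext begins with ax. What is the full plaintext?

From the crib: o(14)−a(0)=14, so the shift is 14.
Subtract 14 from each ciphertext letter:
o(14): 14−14=0 → a
l(11): 11−14=-3≡23 → x
o(14): 14−14=0 → a
v(21): 21−14=7 → h
c(2): 2−14=-12≡14 → o
p(15): 15−14=1 → b
x(23): 23−14=9 → j
e(4): 4−14=-10≡16 → q
j(9): 9−14=-5≡21 → v
u(20): 20−14=6 → g

axahobjqvg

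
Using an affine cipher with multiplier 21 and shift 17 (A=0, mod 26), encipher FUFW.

F(5): 21·5+17=122≡18 → S
U(20): 21·20+17=437≡21 → V
F(5): 21·5+17=122≡18 → S
W(22): 21·22+17=479≡11 → L

SVSL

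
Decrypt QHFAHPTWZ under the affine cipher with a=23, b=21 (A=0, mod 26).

The inverse of 23 mod 26 is 17, since 23·17=391≡1. Apply D(y)=17·(y−21) mod 26:
Q(16): 17·(16−21)=-85≡19 → T
H(7): 17·(7−21)=-238≡22 → W
F(5): 17·(5−21)=-272≡14 → O
A(0): 17·(0−21)=-357≡7 → H
H(7): 17·(7−21)=-238≡22 → W
P(15): 17·(15−21)=-102≡2 → C
T(19): 17·(19−21)=-34≡18 → S
W(22): 17·(22−21)=17 → R
Z(25): 17·(25−21)=68≡16 → Q

TWOHWCSRQ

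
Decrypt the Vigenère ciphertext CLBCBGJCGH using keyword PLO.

NANNQSURSS

Repeat the key across the ciphertext: PLOPLOPLOP
C(2)−P(15): -13≡13 → N
L(11)−L(11): 0 → A
B(1)−O(14): -13≡13 → N
C(2)−P(15): -13≡13 → N
B(1)−L(11): -10≡16 → Q
G(6)−O(14): -8≡18 → S
J(9)−P(15): -6≡20 → U
C(2)−L(11): -9≡17 → R
G(6)−O(14): -8≡18 → S
H(7)−P(15): -8≡18 → S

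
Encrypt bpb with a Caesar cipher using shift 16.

rfr

b(1): 1+16=17 → r
p(15): 15+16=31≡5 → f
b(1): 1+16=17 → r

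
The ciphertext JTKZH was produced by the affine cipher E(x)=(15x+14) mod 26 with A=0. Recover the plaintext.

RJYZD

The inverse of 15 mod 26 is 7, since 15·7=105≡1. Apply D(y)=7·(y−14) mod 26:
J(9): 7·(9−14)=-35≡17 → R
T(19): 7·(19−14)=35≡9 → J
K(10): 7·(10−14)=-28≡24 → Y
Z(25): 7·(25−14)=77≡25 → Z
H(7): 7·(7−14)=-49≡3 → D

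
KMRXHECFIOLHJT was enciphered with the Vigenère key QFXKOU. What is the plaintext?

Repeat the key across the ciphertext: QFXKOUQFXKOUQF
K(10)−Q(16): -6≡20 → U
M(12)−F(5): 7 → H
R(17)−X(23): -6≡20 → U
X(23)−K(10): 13 → N
H(7)−O(14): -7≡19 → T
E(4)−U(20): -16≡10 → K
C(2)−Q(16): -14≡12 → M
F(5)−F(5): 0 → A
I(8)−X(23): -15≡11 → L
O(14)−K(10): 4 → E
L(11)−O(14): -3≡23 → X
H(7)−U(20): -13≡13 → N
J(9)−Q(16): -7≡19 → T
T(19)−F(5): 14 → O

UHUNTKMALEXNTO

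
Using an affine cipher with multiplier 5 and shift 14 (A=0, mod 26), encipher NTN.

N(13): 5·13+14=79≡1 → B
T(19): 5·19+14=109≡5 → F
N(13): 5·13+14=79≡1 → B

BFB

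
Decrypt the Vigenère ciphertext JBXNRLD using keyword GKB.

Repeat the key across the ciphertext: GKBGKBG
J(9)−G(6): 3 → D
B(1)−K(10): -9≡17 → R
X(23)−B(1): 22 → W
N(13)−G(6): 7 → H
R(17)−K(10): 7 → H
L(11)−B(1): 10 → K
D(3)−G(6): -3≡23 → X

DRWHHKX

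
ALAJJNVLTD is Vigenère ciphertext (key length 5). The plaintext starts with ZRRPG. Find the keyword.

Subtract each crib letter from the matching ciphertext letter (mod 26):
A(0)−Z(25)=-25≡1 → B
L(11)−R(17)=-6≡20 → U
A(0)−R(17)=-17≡9 → J
J(9)−P(15)=-6≡20 → U
J(9)−G(6)=3 → D

BUJUD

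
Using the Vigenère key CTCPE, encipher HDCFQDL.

JWEUUFE

Repeat the key across the message: CTCPECT
H(7)+C(2): 9 → J
D(3)+T(19): 22 → W
C(2)+C(2): 4 → E
F(5)+P(15): 20 → U
Q(16)+E(4): 20 → U
D(3)+C(2): 5 → F
L(11)+T(19): 30≡4 → E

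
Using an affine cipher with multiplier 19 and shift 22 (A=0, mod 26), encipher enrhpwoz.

ujhzvycd

e(4): 19·4+22=98≡20 → u
n(13): 19·13+22=269≡9 → j
r(17): 19·17+22=345≡7 → h
h(7): 19·7+22=155≡25 → z
p(15): 19·15+22=307≡21 → v
w(22): 19·22+22=440≡24 → y
o(14): 19·14+22=288≡2 → c
z(25): 19·25+22=497≡3 → d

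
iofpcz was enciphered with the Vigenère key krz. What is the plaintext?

yxgfla

Repeat the key across the ciphertext: krzkrz
i(8)−k(10): -2≡24 → y
o(14)−r(17): -3≡23 → x
f(5)−z(25): -20≡6 → g
p(15)−k(10): 5 → f
c(2)−r(17): -15≡11 → l
z(25)−z(25): 0 → a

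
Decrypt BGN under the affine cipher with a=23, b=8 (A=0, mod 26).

LSH

The inverse of 23 mod 26 is 17, since 23·17=391≡1. Apply D(y)=17·(y−8) mod 26:
B(1): 17·(1−8)=-119≡11 → L
G(6): 17·(6−8)=-34≡18 → S
N(13): 17·(13−8)=85≡7 → H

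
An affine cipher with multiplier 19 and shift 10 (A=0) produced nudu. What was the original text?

hgbg

The inverse of 19 mod 26 is 11, since 19·11=209≡1. Apply D(y)=11·(y−10) mod 26:
n(13): 11·(13−10)=33≡7 → h
u(20): 11·(20−10)=110≡6 → g
d(3): 11·(3−10)=-77≡1 → b
u(20): 11·(20−10)=110≡6 → g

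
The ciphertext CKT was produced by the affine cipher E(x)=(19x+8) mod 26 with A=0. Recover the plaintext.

MWR

The inverse of 19 mod 26 is 11, since 19·11=209≡1. Apply D(y)=11·(y−8) mod 26:
C(2): 11·(2−8)=-66≡12 → M
K(10): 11·(10−8)=22 → W
T(19): 11·(19−8)=121≡17 → R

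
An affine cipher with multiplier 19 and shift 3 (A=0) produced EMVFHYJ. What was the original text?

The inverse of 19 mod 26 is 11, since 19·11=209≡1. Apply D(y)=11·(y−3) mod 26:
E(4): 11·(4−3)=11 → L
M(12): 11·(12−3)=99≡21 → V
V(21): 11·(21−3)=198≡16 → Q
F(5): 11·(5−3)=22 → W
H(7): 11·(7−3)=44≡18 → S
Y(24): 11·(24−3)=231≡23 → X
J(9): 11·(9−3)=66≡14 → O

LVQWSXO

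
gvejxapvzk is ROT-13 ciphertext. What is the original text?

g(6): 6−13=-7≡19 → t
v(21): 21−13=8 → i
e(4): 4−13=-9≡17 → r
j(9): 9−13=-4≡22 → w
x(23): 23−13=10 → k
a(0): 0−13=-13≡13 → n
p(15): 15−13=2 → c
v(21): 21−13=8 → i
z(25): 25−13=12 → m
k(10): 10−13=-3≡23 → x

tirwkncimx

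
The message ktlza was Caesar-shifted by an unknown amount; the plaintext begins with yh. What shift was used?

From the crib: k(10)−y(24)=-14≡12, so the shift is 12.

12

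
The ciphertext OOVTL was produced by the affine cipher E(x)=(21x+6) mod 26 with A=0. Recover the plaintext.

OOXNZ

The inverse of 21 mod 26 is 5, since 21·5=105≡1. Apply D(y)=5·(y−6) mod 26:
O(14): 5·(14−6)=40≡14 → O
O(14): 5·(14−6)=40≡14 → O
V(21): 5·(21−6)=75≡23 → X
T(19): 5·(19−6)=65≡13 → N
L(11): 5·(11−6)=25 → Z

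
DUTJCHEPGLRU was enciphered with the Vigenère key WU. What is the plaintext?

HAXPGNIVKRVA

Repeat the key across the ciphertext: WUWUWUWUWUWU
D(3)−W(22): -19≡7 → H
U(20)−U(20): 0 → A
T(19)−W(22): -3≡23 → X
J(9)−U(20): -11≡15 → P
C(2)−W(22): -20≡6 → G
H(7)−U(20): -13≡13 → N
E(4)−W(22): -18≡8 → I
P(15)−U(20): -5≡21 → V
G(6)−W(22): -16≡10 → K
L(11)−U(20): -9≡17 → R
R(17)−W(22): -5≡21 → V
U(20)−U(20): 0 → A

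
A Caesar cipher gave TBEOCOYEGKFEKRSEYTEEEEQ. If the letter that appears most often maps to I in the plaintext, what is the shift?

The most frequent ciphertext letter is E (appears 8 times).
E is position 4; I is position 8.
Shift = -4≡22.

22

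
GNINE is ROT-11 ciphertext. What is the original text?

G(6): 6−11=-5≡21 → V
N(13): 13−11=2 → C
I(8): 8−11=-3≡23 → X
N(13): 13−11=2 → C
E(4): 4−11=-7≡19 → T

VCXCT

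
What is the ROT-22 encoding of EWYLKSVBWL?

ASUHGORXSH

E(4): 4+22=26≡0 → A
W(22): 22+22=44≡18 → S
Y(24): 24+22=46≡20 → U
L(11): 11+22=33≡7 → H
K(10): 10+22=32≡6 → G
S(18): 18+22=40≡14 → O
V(21): 21+22=43≡17 → R
B(1): 1+22=23 → X
W(22): 22+22=44≡18 → S
L(11): 11+22=33≡7 → H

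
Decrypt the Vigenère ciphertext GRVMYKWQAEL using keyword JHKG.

Repeat the key across the ciphertext: JHKGJHKGJHK
G(6)−J(9): -3≡23 → X
R(17)−H(7): 10 → K
V(21)−K(10): 11 → L
M(12)−G(6): 6 → G
Y(24)−J(9): 15 → P
K(10)−H(7): 3 → D
W(22)−K(10): 12 → M
Q(16)−G(6): 10 → K
A(0)−J(9): -9≡17 → R
E(4)−H(7): -3≡23 → X
L(11)−K(10): 1 → B

XKLGPDMKRXB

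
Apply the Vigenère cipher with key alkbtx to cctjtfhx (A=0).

Repeat the key across the message: alkbtxal
c(2)+a(0): 2 → c
c(2)+l(11): 13 → n
t(19)+k(10): 29≡3 → d
j(9)+b(1): 10 → k
t(19)+t(19): 38≡12 → m
f(5)+x(23): 28≡2 → c
h(7)+a(0): 7 → h
x(23)+l(11): 34≡8 → i

cndkmchi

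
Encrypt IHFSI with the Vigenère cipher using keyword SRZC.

AYEUA

Repeat the key across the message: SRZCS
I(8)+S(18): 26≡0 → A
H(7)+R(17): 24 → Y
F(5)+Z(25): 30≡4 → E
S(18)+C(2): 20 → U
I(8)+S(18): 26≡0 → A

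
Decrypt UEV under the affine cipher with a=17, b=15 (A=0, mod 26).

The inverse of 17 mod 26 is 23, since 17·23=391≡1. Apply D(y)=23·(y−15) mod 26:
U(20): 23·(20−15)=115≡11 → L
E(4): 23·(4−15)=-253≡7 → H
V(21): 23·(21−15)=138≡8 → I

LHI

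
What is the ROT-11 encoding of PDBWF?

P(15): 15+11=26≡0 → A
D(3): 3+11=14 → O
B(1): 1+11=12 → M
W(22): 22+11=33≡7 → H
F(5): 5+11=16 → Q

AOMHQ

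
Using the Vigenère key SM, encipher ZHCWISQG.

RTUIAEIS

Repeat the key across the message: SMSMSMSM
Z(25)+S(18): 43≡17 → R
H(7)+M(12): 19 → T
C(2)+S(18): 20 → U
W(22)+M(12): 34≡8 → I
I(8)+S(18): 26≡0 → A
S(18)+M(12): 30≡4 → E
Q(16)+S(18): 34≡8 → I
G(6)+M(12): 18 → S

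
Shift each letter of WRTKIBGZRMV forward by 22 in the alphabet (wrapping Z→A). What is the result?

SNPGEXCVNIR

W(22): 22+22=44≡18 → S
R(17): 17+22=39≡13 → N
T(19): 19+22=41≡15 → P
K(10): 10+22=32≡6 → G
I(8): 8+22=30≡4 → E
B(1): 1+22=23 → X
G(6): 6+22=28≡2 → C
Z(25): 25+22=47≡21 → V
R(17): 17+22=39≡13 → N
M(12): 12+22=34≡8 → I
V(21): 21+22=43≡17 → R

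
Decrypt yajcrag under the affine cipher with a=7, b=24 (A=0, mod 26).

The inverse of 7 mod 26 is 15, since 7·15=105≡1. Apply D(y)=15·(y−24) mod 26:
y(24): 15·(24−24)=0 → a
a(0): 15·(0−24)=-360≡4 → e
j(9): 15·(9−24)=-225≡9 → j
c(2): 15·(2−24)=-330≡8 → i
r(17): 15·(17−24)=-105≡25 → z
a(0): 15·(0−24)=-360≡4 → e
g(6): 15·(6−24)=-270≡16 → q

aejizeq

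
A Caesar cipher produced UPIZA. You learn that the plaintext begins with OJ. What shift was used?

From the crib: U(20)−O(14)=6, so the shift is 6.

6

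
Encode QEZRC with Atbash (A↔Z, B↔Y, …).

JVAIX

Q(16) → J(9)
E(4) → V(21)
Z(25) → A(0)
R(17) → I(8)
C(2) → X(23)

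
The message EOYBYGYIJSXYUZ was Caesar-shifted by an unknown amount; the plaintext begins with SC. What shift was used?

12

From the crib: E(4)−S(18)=-14≡12, so the shift is 12.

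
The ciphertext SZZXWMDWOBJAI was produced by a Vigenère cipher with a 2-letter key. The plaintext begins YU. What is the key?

UF

Subtract each crib letter from the matching ciphertext letter (mod 26):
S(18)−Y(24)=-6≡20 → U
Z(25)−U(20)=5 → F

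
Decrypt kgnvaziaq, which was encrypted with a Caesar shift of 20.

qmtbgfogw

k(10): 10−20=-10≡16 → q
g(6): 6−20=-14≡12 → m
n(13): 13−20=-7≡19 → t
v(21): 21−20=1 → b
a(0): 0−20=-20≡6 → g
z(25): 25−20=5 → f
i(8): 8−20=-12≡14 → o
a(0): 0−20=-20≡6 → g
q(16): 16−20=-4≡22 → w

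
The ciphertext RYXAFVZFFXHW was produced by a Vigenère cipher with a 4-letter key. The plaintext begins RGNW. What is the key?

Subtract each crib letter from the matching ciphertext letter (mod 26):
R(17)−R(17)=0 → A
Y(24)−G(6)=18 → S
X(23)−N(13)=10 → K
A(0)−W(22)=-22≡4 → E

ASKE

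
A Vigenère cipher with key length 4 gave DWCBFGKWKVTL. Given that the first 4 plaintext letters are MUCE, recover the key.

RCAX

Subtract each crib letter from the matching ciphertext letter (mod 26):
D(3)−M(12)=-9≡17 → R
W(22)−U(20)=2 → C
C(2)−C(2)=0 → A
B(1)−E(4)=-3≡23 → X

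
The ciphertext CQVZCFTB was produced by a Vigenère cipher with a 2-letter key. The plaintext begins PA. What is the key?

NQ

Subtract each crib letter from the matching ciphertext letter (mod 26):
C(2)−P(15)=-13≡13 → N
Q(16)−A(0)=16 → Q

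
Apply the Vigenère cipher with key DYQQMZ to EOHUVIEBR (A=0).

Repeat the key across the message: DYQQMZDYQ
E(4)+D(3): 7 → H
O(14)+Y(24): 38≡12 → M
H(7)+Q(16): 23 → X
U(20)+Q(16): 36≡10 → K
V(21)+M(12): 33≡7 → H
I(8)+Z(25): 33≡7 → H
E(4)+D(3): 7 → H
B(1)+Y(24): 25 → Z
R(17)+Q(16): 33≡7 → H

HMXKHHHZH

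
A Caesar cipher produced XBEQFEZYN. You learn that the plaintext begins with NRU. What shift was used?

From the crib: X(23)−N(13)=10, so the shift is 10.

10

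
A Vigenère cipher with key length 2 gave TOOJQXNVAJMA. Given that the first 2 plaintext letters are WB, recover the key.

XN

Subtract each crib letter from the matching ciphertext letter (mod 26):
T(19)−W(22)=-3≡23 → X
O(14)−B(1)=13 → N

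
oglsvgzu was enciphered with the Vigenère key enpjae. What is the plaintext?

Repeat the key across the ciphertext: enpjaeen
o(14)−e(4): 10 → k
g(6)−n(13): -7≡19 → t
l(11)−p(15): -4≡22 → w
s(18)−j(9): 9 → j
v(21)−a(0): 21 → v
g(6)−e(4): 2 → c
z(25)−e(4): 21 → v
u(20)−n(13): 7 → h

ktwjvcvh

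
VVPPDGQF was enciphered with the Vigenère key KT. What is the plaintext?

Repeat the key across the ciphertext: KTKTKTKT
V(21)−K(10): 11 → L
V(21)−T(19): 2 → C
P(15)−K(10): 5 → F
P(15)−T(19): -4≡22 → W
D(3)−K(10): -7≡19 → T
G(6)−T(19): -13≡13 → N
Q(16)−K(10): 6 → G
F(5)−T(19): -14≡12 → M

LCFWTNGM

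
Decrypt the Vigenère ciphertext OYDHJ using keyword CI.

MQBZH

Repeat the key across the ciphertext: CICIC
O(14)−C(2): 12 → M
Y(24)−I(8): 16 → Q
D(3)−C(2): 1 → B
H(7)−I(8): -1≡25 → Z
J(9)−C(2): 7 → H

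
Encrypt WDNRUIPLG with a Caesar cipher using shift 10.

GNXBESZVQ

W(22): 22+10=32≡6 → G
D(3): 3+10=13 → N
N(13): 13+10=23 → X
R(17): 17+10=27≡1 → B
U(20): 20+10=30≡4 → E
I(8): 8+10=18 → S
P(15): 15+10=25 → Z
L(11): 11+10=21 → V
G(6): 6+10=16 → Q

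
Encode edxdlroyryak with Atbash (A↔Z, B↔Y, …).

e(4) → v(21)
d(3) → w(22)
x(23) → c(2)
d(3) → w(22)
l(11) → o(14)
r(17) → i(8)
o(14) → l(11)
y(24) → b(1)
r(17) → i(8)
y(24) → b(1)
a(0) → z(25)
k(10) → p(15)

vwcwoilbibzp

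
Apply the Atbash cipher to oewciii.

o(14) → l(11)
e(4) → v(21)
w(22) → d(3)
c(2) → x(23)
i(8) → r(17)
i(8) → r(17)
i(8) → r(17)

lvdxrrr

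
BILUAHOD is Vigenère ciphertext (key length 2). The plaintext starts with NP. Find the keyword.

Subtract each crib letter from the matching ciphertext letter (mod 26):
B(1)−N(13)=-12≡14 → O
I(8)−P(15)=-7≡19 → T

OT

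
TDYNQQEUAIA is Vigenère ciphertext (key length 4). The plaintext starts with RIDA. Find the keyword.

Subtract each crib letter from the matching ciphertext letter (mod 26):
T(19)−R(17)=2 → C
D(3)−I(8)=-5≡21 → V
Y(24)−D(3)=21 → V
N(13)−A(0)=13 → N

CVVN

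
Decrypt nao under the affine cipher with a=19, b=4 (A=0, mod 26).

The inverse of 19 mod 26 is 11, since 19·11=209≡1. Apply D(y)=11·(y−4) mod 26:
n(13): 11·(13−4)=99≡21 → v
a(0): 11·(0−4)=-44≡8 → i
o(14): 11·(14−4)=110≡6 → g

vig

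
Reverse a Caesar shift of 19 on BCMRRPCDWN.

IJTYYWJKDU

B(1): 1−19=-18≡8 → I
C(2): 2−19=-17≡9 → J
M(12): 12−19=-7≡19 → T
R(17): 17−19=-2≡24 → Y
R(17): 17−19=-2≡24 → Y
P(15): 15−19=-4≡22 → W
C(2): 2−19=-17≡9 → J
D(3): 3−19=-16≡10 → K
W(22): 22−19=3 → D
N(13): 13−19=-6≡20 → U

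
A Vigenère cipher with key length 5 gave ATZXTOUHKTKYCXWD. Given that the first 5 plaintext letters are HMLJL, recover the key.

Subtract each crib letter from the matching ciphertext letter (mod 26):
A(0)−H(7)=-7≡19 → T
T(19)−M(12)=7 → H
Z(25)−L(11)=14 → O
X(23)−J(9)=14 → O
T(19)−L(11)=8 → I

THOOI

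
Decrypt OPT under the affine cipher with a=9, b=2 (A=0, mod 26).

KNZ

The inverse of 9 mod 26 is 3, since 9·3=27≡1. Apply D(y)=3·(y−2) mod 26:
O(14): 3·(14−2)=36≡10 → K
P(15): 3·(15−2)=39≡13 → N
T(19): 3·(19−2)=51≡25 → Z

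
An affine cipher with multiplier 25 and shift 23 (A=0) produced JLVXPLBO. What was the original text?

OMCAIMWJ

The inverse of 25 mod 26 is 25, since 25·25=625≡1. Apply D(y)=25·(y−23) mod 26:
J(9): 25·(9−23)=-350≡14 → O
L(11): 25·(11−23)=-300≡12 → M
V(21): 25·(21−23)=-50≡2 → C
X(23): 25·(23−23)=0 → A
P(15): 25·(15−23)=-200≡8 → I
L(11): 25·(11−23)=-300≡12 → M
B(1): 25·(1−23)=-550≡22 → W
O(14): 25·(14−23)=-225≡9 → J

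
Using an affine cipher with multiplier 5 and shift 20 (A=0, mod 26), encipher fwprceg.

tarbeoy

f(5): 5·5+20=45≡19 → t
w(22): 5·22+20=130≡0 → a
p(15): 5·15+20=95≡17 → r
r(17): 5·17+20=105≡1 → b
c(2): 5·2+20=30≡4 → e
e(4): 5·4+20=40≡14 → o
g(6): 5·6+20=50≡24 → y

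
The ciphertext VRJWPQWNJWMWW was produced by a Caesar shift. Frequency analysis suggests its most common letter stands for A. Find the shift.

The most frequent ciphertext letter is W (appears 5 times).
W is position 22; A is position 0.
Shift = 22.

22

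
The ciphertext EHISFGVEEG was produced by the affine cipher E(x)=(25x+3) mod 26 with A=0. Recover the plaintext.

ZWVLYXIZZX

The inverse of 25 mod 26 is 25, since 25·25=625≡1. Apply D(y)=25·(y−3) mod 26:
E(4): 25·(4−3)=25 → Z
H(7): 25·(7−3)=100≡22 → W
I(8): 25·(8−3)=125≡21 → V
S(18): 25·(18−3)=375≡11 → L
F(5): 25·(5−3)=50≡24 → Y
G(6): 25·(6−3)=75≡23 → X
V(21): 25·(21−3)=450≡8 → I
E(4): 25·(4−3)=25 → Z
E(4): 25·(4−3)=25 → Z
G(6): 25·(6−3)=75≡23 → X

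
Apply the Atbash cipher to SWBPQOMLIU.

HDYKJLNORF

S(18) → H(7)
W(22) → D(3)
B(1) → Y(24)
P(15) → K(10)
Q(16) → J(9)
O(14) → L(11)
M(12) → N(13)
L(11) → O(14)
I(8) → R(17)
U(20) → F(5)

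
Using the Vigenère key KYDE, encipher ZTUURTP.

JRXYBRS

Repeat the key across the message: KYDEKYD
Z(25)+K(10): 35≡9 → J
T(19)+Y(24): 43≡17 → R
U(20)+D(3): 23 → X
U(20)+E(4): 24 → Y
R(17)+K(10): 27≡1 → B
T(19)+Y(24): 43≡17 → R
P(15)+D(3): 18 → S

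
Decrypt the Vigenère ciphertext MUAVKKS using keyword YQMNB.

Repeat the key across the ciphertext: YQMNBYQ
M(12)−Y(24): -12≡14 → O
U(20)−Q(16): 4 → E
A(0)−M(12): -12≡14 → O
V(21)−N(13): 8 → I
K(10)−B(1): 9 → J
K(10)−Y(24): -14≡12 → M
S(18)−Q(16): 2 → C

OEOIJMC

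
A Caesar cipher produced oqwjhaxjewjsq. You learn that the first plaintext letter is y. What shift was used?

From the crib: o(14)−y(24)=-10≡16, so the shift is 16.

16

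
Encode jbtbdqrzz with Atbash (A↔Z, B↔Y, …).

qygywjiaa

j(9) → q(16)
b(1) → y(24)
t(19) → g(6)
b(1) → y(24)
d(3) → w(22)
q(16) → j(9)
r(17) → i(8)
z(25) → a(0)
z(25) → a(0)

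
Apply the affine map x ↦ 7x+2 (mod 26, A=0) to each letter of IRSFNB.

I(8): 7·8+2=58≡6 → G
R(17): 7·17+2=121≡17 → R
S(18): 7·18+2=128≡24 → Y
F(5): 7·5+2=37≡11 → L
N(13): 7·13+2=93≡15 → P
B(1): 7·1+2=9 → J

GRYLPJ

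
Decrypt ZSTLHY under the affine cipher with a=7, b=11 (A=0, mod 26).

The inverse of 7 mod 26 is 15, since 7·15=105≡1. Apply D(y)=15·(y−11) mod 26:
Z(25): 15·(25−11)=210≡2 → C
S(18): 15·(18−11)=105≡1 → B
T(19): 15·(19−11)=120≡16 → Q
L(11): 15·(11−11)=0 → A
H(7): 15·(7−11)=-60≡18 → S
Y(24): 15·(24−11)=195≡13 → N

CBQASN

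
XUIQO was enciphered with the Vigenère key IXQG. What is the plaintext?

PXSKG

Repeat the key across the ciphertext: IXQGI
X(23)−I(8): 15 → P
U(20)−X(23): -3≡23 → X
I(8)−Q(16): -8≡18 → S
Q(16)−G(6): 10 → K
O(14)−I(8): 6 → G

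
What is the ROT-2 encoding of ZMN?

BOP

Z(25): 25+2=27≡1 → B
M(12): 12+2=14 → O
N(13): 13+2=15 → P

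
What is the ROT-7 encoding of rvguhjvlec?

ycnboqcslj

r(17): 17+7=24 → y
v(21): 21+7=28≡2 → c
g(6): 6+7=13 → n
u(20): 20+7=27≡1 → b
h(7): 7+7=14 → o
j(9): 9+7=16 → q
v(21): 21+7=28≡2 → c
l(11): 11+7=18 → s
e(4): 4+7=11 → l
c(2): 2+7=9 → j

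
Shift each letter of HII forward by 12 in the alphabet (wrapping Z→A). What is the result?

TUU

H(7): 7+12=19 → T
I(8): 8+12=20 → U
I(8): 8+12=20 → U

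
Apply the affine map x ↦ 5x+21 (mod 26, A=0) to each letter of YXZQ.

LGQX

Y(24): 5·24+21=141≡11 → L
X(23): 5·23+21=136≡6 → G
Z(25): 5·25+21=146≡16 → Q
Q(16): 5·16+21=101≡23 → X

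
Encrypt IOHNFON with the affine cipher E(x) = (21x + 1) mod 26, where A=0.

I(8): 21·8+1=169≡13 → N
O(14): 21·14+1=295≡9 → J
H(7): 21·7+1=148≡18 → S
N(13): 21·13+1=274≡14 → O
F(5): 21·5+1=106≡2 → C
O(14): 21·14+1=295≡9 → J
N(13): 21·13+1=274≡14 → O

NJSOCJO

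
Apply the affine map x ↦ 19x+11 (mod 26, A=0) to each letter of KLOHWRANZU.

K(10): 19·10+11=201≡19 → T
L(11): 19·11+11=220≡12 → M
O(14): 19·14+11=277≡17 → R
H(7): 19·7+11=144≡14 → O
W(22): 19·22+11=429≡13 → N
R(17): 19·17+11=334≡22 → W
A(0): 19·0+11=11 → L
N(13): 19·13+11=258≡24 → Y
Z(25): 19·25+11=486≡18 → S
U(20): 19·20+11=391≡1 → B

TMRONWLYSB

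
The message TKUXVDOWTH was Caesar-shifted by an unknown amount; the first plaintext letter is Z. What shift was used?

20

From the crib: T(19)−Z(25)=-6≡20, so the shift is 20.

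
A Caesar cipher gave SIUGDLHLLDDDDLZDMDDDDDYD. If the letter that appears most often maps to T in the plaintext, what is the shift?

10

The most frequent ciphertext letter is D (appears 12 times).
D is position 3; T is position 19.
Shift = -16≡10.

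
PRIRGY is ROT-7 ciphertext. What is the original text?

P(15): 15−7=8 → I
R(17): 17−7=10 → K
I(8): 8−7=1 → B
R(17): 17−7=10 → K
G(6): 6−7=-1≡25 → Z
Y(24): 24−7=17 → R

IKBKZR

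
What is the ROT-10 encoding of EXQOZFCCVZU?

OHAYJPMMFJE

E(4): 4+10=14 → O
X(23): 23+10=33≡7 → H
Q(16): 16+10=26≡0 → A
O(14): 14+10=24 → Y
Z(25): 25+10=35≡9 → J
F(5): 5+10=15 → P
C(2): 2+10=12 → M
C(2): 2+10=12 → M
V(21): 21+10=31≡5 → F
Z(25): 25+10=35≡9 → J
U(20): 20+10=30≡4 → E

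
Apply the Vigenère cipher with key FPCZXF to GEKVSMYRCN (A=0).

LTMUPRDGEM

Repeat the key across the message: FPCZXFFPCZ
G(6)+F(5): 11 → L
E(4)+P(15): 19 → T
K(10)+C(2): 12 → M
V(21)+Z(25): 46≡20 → U
S(18)+X(23): 41≡15 → P
M(12)+F(5): 17 → R
Y(24)+F(5): 29≡3 → D
R(17)+P(15): 32≡6 → G
C(2)+C(2): 4 → E
N(13)+Z(25): 38≡12 → M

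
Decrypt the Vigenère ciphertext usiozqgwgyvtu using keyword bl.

Repeat the key across the ciphertext: blblblblblblb
u(20)−b(1): 19 → t
s(18)−l(11): 7 → h
i(8)−b(1): 7 → h
o(14)−l(11): 3 → d
z(25)−b(1): 24 → y
q(16)−l(11): 5 → f
g(6)−b(1): 5 → f
w(22)−l(11): 11 → l
g(6)−b(1): 5 → f
y(24)−l(11): 13 → n
v(21)−b(1): 20 → u
t(19)−l(11): 8 → i
u(20)−b(1): 19 → t

thhdyfflfnuit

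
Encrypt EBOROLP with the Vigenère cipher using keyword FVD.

JWRWJOU

Repeat the key across the message: FVDFVDF
E(4)+F(5): 9 → J
B(1)+V(21): 22 → W
O(14)+D(3): 17 → R
R(17)+F(5): 22 → W
O(14)+V(21): 35≡9 → J
L(11)+D(3): 14 → O
P(15)+F(5): 20 → U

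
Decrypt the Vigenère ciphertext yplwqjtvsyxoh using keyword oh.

Repeat the key across the ciphertext: ohohohohohoho
y(24)−o(14): 10 → k
p(15)−h(7): 8 → i
l(11)−o(14): -3≡23 → x
w(22)−h(7): 15 → p
q(16)−o(14): 2 → c
j(9)−h(7): 2 → c
t(19)−o(14): 5 → f
v(21)−h(7): 14 → o
s(18)−o(14): 4 → e
y(24)−h(7): 17 → r
x(23)−o(14): 9 → j
o(14)−h(7): 7 → h
h(7)−o(14): -7≡19 → t

kixpccfoerjht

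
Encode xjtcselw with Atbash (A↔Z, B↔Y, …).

x(23) → c(2)
j(9) → q(16)
t(19) → g(6)
c(2) → x(23)
s(18) → h(7)
e(4) → v(21)
l(11) → o(14)
w(22) → d(3)

cqgxhvod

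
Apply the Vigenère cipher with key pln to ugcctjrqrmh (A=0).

Repeat the key across the message: plnplnplnpl
u(20)+p(15): 35≡9 → j
g(6)+l(11): 17 → r
c(2)+n(13): 15 → p
c(2)+p(15): 17 → r
t(19)+l(11): 30≡4 → e
j(9)+n(13): 22 → w
r(17)+p(15): 32≡6 → g
q(16)+l(11): 27≡1 → b
r(17)+n(13): 30≡4 → e
m(12)+p(15): 27≡1 → b
h(7)+l(11): 18 → s

jrprewgbebs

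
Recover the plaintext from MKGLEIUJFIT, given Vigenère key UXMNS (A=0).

Repeat the key across the ciphertext: UXMNSUXMNSU
M(12)−U(20): -8≡18 → S
K(10)−X(23): -13≡13 → N
G(6)−M(12): -6≡20 → U
L(11)−N(13): -2≡24 → Y
E(4)−S(18): -14≡12 → M
I(8)−U(20): -12≡14 → O
U(20)−X(23): -3≡23 → X
J(9)−M(12): -3≡23 → X
F(5)−N(13): -8≡18 → S
I(8)−S(18): -10≡16 → Q
T(19)−U(20): -1≡25 → Z

SNUYMOXXSQZ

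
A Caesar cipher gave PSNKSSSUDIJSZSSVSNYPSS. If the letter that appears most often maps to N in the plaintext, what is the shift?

5

The most frequent ciphertext letter is S (appears 10 times).
S is position 18; N is position 13.
Shift = 5.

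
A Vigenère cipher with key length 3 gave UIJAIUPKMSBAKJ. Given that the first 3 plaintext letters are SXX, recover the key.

CLM

Subtract each crib letter from the matching ciphertext letter (mod 26):
U(20)−S(18)=2 → C
I(8)−X(23)=-15≡11 → L
J(9)−X(23)=-14≡12 → M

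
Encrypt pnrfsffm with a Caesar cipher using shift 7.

p(15): 15+7=22 → w
n(13): 13+7=20 → u
r(17): 17+7=24 → y
f(5): 5+7=12 → m
s(18): 18+7=25 → z
f(5): 5+7=12 → m
f(5): 5+7=12 → m
m(12): 12+7=19 → t

wuymzmmt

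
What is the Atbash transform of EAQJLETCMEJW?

E(4) → V(21)
A(0) → Z(25)
Q(16) → J(9)
J(9) → Q(16)
L(11) → O(14)
E(4) → V(21)
T(19) → G(6)
C(2) → X(23)
M(12) → N(13)
E(4) → V(21)
J(9) → Q(16)
W(22) → D(3)

VZJQOVGXNVQD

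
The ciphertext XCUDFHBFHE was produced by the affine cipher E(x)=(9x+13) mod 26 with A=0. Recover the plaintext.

ETVWCIQCIZ

The inverse of 9 mod 26 is 3, since 9·3=27≡1. Apply D(y)=3·(y−13) mod 26:
X(23): 3·(23−13)=30≡4 → E
C(2): 3·(2−13)=-33≡19 → T
U(20): 3·(20−13)=21 → V
D(3): 3·(3−13)=-30≡22 → W
F(5): 3·(5−13)=-24≡2 → C
H(7): 3·(7−13)=-18≡8 → I
B(1): 3·(1−13)=-36≡16 → Q
F(5): 3·(5−13)=-24≡2 → C
H(7): 3·(7−13)=-18≡8 → I
E(4): 3·(4−13)=-27≡25 → Z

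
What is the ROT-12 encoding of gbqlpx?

sncxbj

g(6): 6+12=18 → s
b(1): 1+12=13 → n
q(16): 16+12=28≡2 → c
l(11): 11+12=23 → x
p(15): 15+12=27≡1 → b
x(23): 23+12=35≡9 → j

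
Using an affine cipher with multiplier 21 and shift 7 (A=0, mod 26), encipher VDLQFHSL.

GSEFIYVE

V(21): 21·21+7=448≡6 → G
D(3): 21·3+7=70≡18 → S
L(11): 21·11+7=238≡4 → E
Q(16): 21·16+7=343≡5 → F
F(5): 21·5+7=112≡8 → I
H(7): 21·7+7=154≡24 → Y
S(18): 21·18+7=385≡21 → V
L(11): 21·11+7=238≡4 → E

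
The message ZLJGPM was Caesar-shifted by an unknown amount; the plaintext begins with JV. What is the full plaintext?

From the crib: Z(25)−J(9)=16, so the shift is 16.
Subtract 16 from each ciphertext letter:
Z(25): 25−16=9 → J
L(11): 11−16=-5≡21 → V
J(9): 9−16=-7≡19 → T
G(6): 6−16=-10≡16 → Q
P(15): 15−16=-1≡25 → Z
M(12): 12−16=-4≡22 → W

JVTQZW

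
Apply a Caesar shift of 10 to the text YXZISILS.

Y(24): 24+10=34≡8 → I
X(23): 23+10=33≡7 → H
Z(25): 25+10=35≡9 → J
I(8): 8+10=18 → S
S(18): 18+10=28≡2 → C
I(8): 8+10=18 → S
L(11): 11+10=21 → V
S(18): 18+10=28≡2 → C

IHJSCSVC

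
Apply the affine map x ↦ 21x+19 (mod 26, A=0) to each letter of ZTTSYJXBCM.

Z(25): 21·25+19=544≡24 → Y
T(19): 21·19+19=418≡2 → C
T(19): 21·19+19=418≡2 → C
S(18): 21·18+19=397≡7 → H
Y(24): 21·24+19=523≡3 → D
J(9): 21·9+19=208≡0 → A
X(23): 21·23+19=502≡8 → I
B(1): 21·1+19=40≡14 → O
C(2): 21·2+19=61≡9 → J
M(12): 21·12+19=271≡11 → L

YCCHDAIOJL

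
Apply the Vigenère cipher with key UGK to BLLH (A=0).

Repeat the key across the message: UGKU
B(1)+U(20): 21 → V
L(11)+G(6): 17 → R
L(11)+K(10): 21 → V
H(7)+U(20): 27≡1 → B

VRVB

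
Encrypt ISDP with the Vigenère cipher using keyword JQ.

Repeat the key across the message: JQJQ
I(8)+J(9): 17 → R
S(18)+Q(16): 34≡8 → I
D(3)+J(9): 12 → M
P(15)+Q(16): 31≡5 → F

RIMF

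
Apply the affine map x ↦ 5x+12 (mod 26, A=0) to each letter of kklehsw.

kkpgvys

k(10): 5·10+12=62≡10 → k
k(10): 5·10+12=62≡10 → k
l(11): 5·11+12=67≡15 → p
e(4): 5·4+12=32≡6 → g
h(7): 5·7+12=47≡21 → v
s(18): 5·18+12=102≡24 → y
w(22): 5·22+12=122≡18 → s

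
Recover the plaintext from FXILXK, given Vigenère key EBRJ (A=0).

Repeat the key across the ciphertext: EBRJEB
F(5)−E(4): 1 → B
X(23)−B(1): 22 → W
I(8)−R(17): -9≡17 → R
L(11)−J(9): 2 → C
X(23)−E(4): 19 → T
K(10)−B(1): 9 → J

BWRCTJ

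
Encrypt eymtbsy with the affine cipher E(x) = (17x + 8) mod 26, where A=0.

yaetzca

e(4): 17·4+8=76≡24 → y
y(24): 17·24+8=416≡0 → a
m(12): 17·12+8=212≡4 → e
t(19): 17·19+8=331≡19 → t
b(1): 17·1+8=25 → z
s(18): 17·18+8=314≡2 → c
y(24): 17·24+8=416≡0 → a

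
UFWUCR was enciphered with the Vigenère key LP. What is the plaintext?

Repeat the key across the ciphertext: LPLPLP
U(20)−L(11): 9 → J
F(5)−P(15): -10≡16 → Q
W(22)−L(11): 11 → L
U(20)−P(15): 5 → F
C(2)−L(11): -9≡17 → R
R(17)−P(15): 2 → C

JQLFRC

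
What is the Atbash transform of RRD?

R(17) → I(8)
R(17) → I(8)
D(3) → W(22)

IIW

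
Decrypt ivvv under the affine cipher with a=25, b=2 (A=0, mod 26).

uhhh

The inverse of 25 mod 26 is 25, since 25·25=625≡1. Apply D(y)=25·(y−2) mod 26:
i(8): 25·(8−2)=150≡20 → u
v(21): 25·(21−2)=475≡7 → h
v(21): 25·(21−2)=475≡7 → h
v(21): 25·(21−2)=475≡7 → h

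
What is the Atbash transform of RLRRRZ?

IOIIIA

R(17) → I(8)
L(11) → O(14)
R(17) → I(8)
R(17) → I(8)
R(17) → I(8)
Z(25) → A(0)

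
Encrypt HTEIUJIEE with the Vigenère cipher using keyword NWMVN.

UPQDHWEQZ

Repeat the key across the message: NWMVNNWMV
H(7)+N(13): 20 → U
T(19)+W(22): 41≡15 → P
E(4)+M(12): 16 → Q
I(8)+V(21): 29≡3 → D
U(20)+N(13): 33≡7 → H
J(9)+N(13): 22 → W
I(8)+W(22): 30≡4 → E
E(4)+M(12): 16 → Q
E(4)+V(21): 25 → Z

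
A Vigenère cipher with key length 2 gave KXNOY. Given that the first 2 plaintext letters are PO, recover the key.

Subtract each crib letter from the matching ciphertext letter (mod 26):
K(10)−P(15)=-5≡21 → V
X(23)−O(14)=9 → J

VJ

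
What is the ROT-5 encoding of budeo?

gzijt

b(1): 1+5=6 → g
u(20): 20+5=25 → z
d(3): 3+5=8 → i
e(4): 4+5=9 → j
o(14): 14+5=19 → t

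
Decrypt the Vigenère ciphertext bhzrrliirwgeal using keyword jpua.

Repeat the key across the ciphertext: jpuajpuajpuajp
b(1)−j(9): -8≡18 → s
h(7)−p(15): -8≡18 → s
z(25)−u(20): 5 → f
r(17)−a(0): 17 → r
r(17)−j(9): 8 → i
l(11)−p(15): -4≡22 → w
i(8)−u(20): -12≡14 → o
i(8)−a(0): 8 → i
r(17)−j(9): 8 → i
w(22)−p(15): 7 → h
g(6)−u(20): -14≡12 → m
e(4)−a(0): 4 → e
a(0)−j(9): -9≡17 → r
l(11)−p(15): -4≡22 → w

ssfriwoiihmerw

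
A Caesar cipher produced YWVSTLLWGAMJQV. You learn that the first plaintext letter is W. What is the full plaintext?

From the crib: Y(24)−W(22)=2, so the shift is 2.
Subtract 2 from each ciphertext letter:
Y(24): 24−2=22 → W
W(22): 22−2=20 → U
V(21): 21−2=19 → T
S(18): 18−2=16 → Q
T(19): 19−2=17 → R
L(11): 11−2=9 → J
L(11): 11−2=9 → J
W(22): 22−2=20 → U
G(6): 6−2=4 → E
A(0): 0−2=-2≡24 → Y
M(12): 12−2=10 → K
J(9): 9−2=7 → H
Q(16): 16−2=14 → O
V(21): 21−2=19 → T

WUTQRJJUEYKHOT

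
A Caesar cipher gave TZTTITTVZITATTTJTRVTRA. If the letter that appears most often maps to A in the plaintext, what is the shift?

The most frequent ciphertext letter is T (appears 11 times).
T is position 19; A is position 0.
Shift = 19.

19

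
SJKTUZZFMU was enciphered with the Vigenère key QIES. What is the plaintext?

Repeat the key across the ciphertext: QIESQIESQI
S(18)−Q(16): 2 → C
J(9)−I(8): 1 → B
K(10)−E(4): 6 → G
T(19)−S(18): 1 → B
U(20)−Q(16): 4 → E
Z(25)−I(8): 17 → R
Z(25)−E(4): 21 → V
F(5)−S(18): -13≡13 → N
M(12)−Q(16): -4≡22 → W
U(20)−I(8): 12 → M

CBGBERVNWM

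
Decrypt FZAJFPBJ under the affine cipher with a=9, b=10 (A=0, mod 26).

LTWXLPZX

The inverse of 9 mod 26 is 3, since 9·3=27≡1. Apply D(y)=3·(y−10) mod 26:
F(5): 3·(5−10)=-15≡11 → L
Z(25): 3·(25−10)=45≡19 → T
A(0): 3·(0−10)=-30≡22 → W
J(9): 3·(9−10)=-3≡23 → X
F(5): 3·(5−10)=-15≡11 → L
P(15): 3·(15−10)=15 → P
B(1): 3·(1−10)=-27≡25 → Z
J(9): 3·(9−10)=-3≡23 → X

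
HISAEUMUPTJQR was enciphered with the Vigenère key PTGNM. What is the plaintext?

Repeat the key across the ciphertext: PTGNMPTGNMPTG
H(7)−P(15): -8≡18 → S
I(8)−T(19): -11≡15 → P
S(18)−G(6): 12 → M
A(0)−N(13): -13≡13 → N
E(4)−M(12): -8≡18 → S
U(20)−P(15): 5 → F
M(12)−T(19): -7≡19 → T
U(20)−G(6): 14 → O
P(15)−N(13): 2 → C
T(19)−M(12): 7 → H
J(9)−P(15): -6≡20 → U
Q(16)−T(19): -3≡23 → X
R(17)−G(6): 11 → L

SPMNSFTOCHUXL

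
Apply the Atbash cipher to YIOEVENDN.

Y(24) → B(1)
I(8) → R(17)
O(14) → L(11)
E(4) → V(21)
V(21) → E(4)
E(4) → V(21)
N(13) → M(12)
D(3) → W(22)
N(13) → M(12)

BRLVEVMWM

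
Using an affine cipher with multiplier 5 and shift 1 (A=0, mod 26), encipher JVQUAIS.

J(9): 5·9+1=46≡20 → U
V(21): 5·21+1=106≡2 → C
Q(16): 5·16+1=81≡3 → D
U(20): 5·20+1=101≡23 → X
A(0): 5·0+1=1 → B
I(8): 5·8+1=41≡15 → P
S(18): 5·18+1=91≡13 → N

UCDXBPN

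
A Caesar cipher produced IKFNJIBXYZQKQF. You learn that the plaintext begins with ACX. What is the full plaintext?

From the crib: I(8)−A(0)=8, so the shift is 8.
Subtract 8 from each ciphertext letter:
I(8): 8−8=0 → A
K(10): 10−8=2 → C
F(5): 5−8=-3≡23 → X
N(13): 13−8=5 → F
J(9): 9−8=1 → B
I(8): 8−8=0 → A
B(1): 1−8=-7≡19 → T
X(23): 23−8=15 → P
Y(24): 24−8=16 → Q
Z(25): 25−8=17 → R
Q(16): 16−8=8 → I
K(10): 10−8=2 → C
Q(16): 16−8=8 → I
F(5): 5−8=-3≡23 → X

ACXFBATPQRICIX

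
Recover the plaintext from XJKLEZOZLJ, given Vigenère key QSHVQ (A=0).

Repeat the key across the ciphertext: QSHVQQSHVQ
X(23)−Q(16): 7 → H
J(9)−S(18): -9≡17 → R
K(10)−H(7): 3 → D
L(11)−V(21): -10≡16 → Q
E(4)−Q(16): -12≡14 → O
Z(25)−Q(16): 9 → J
O(14)−S(18): -4≡22 → W
Z(25)−H(7): 18 → S
L(11)−V(21): -10≡16 → Q
J(9)−Q(16): -7≡19 → T

HRDQOJWSQT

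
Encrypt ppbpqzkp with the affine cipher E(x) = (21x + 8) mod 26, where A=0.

lldlgnkl

p(15): 21·15+8=323≡11 → l
p(15): 21·15+8=323≡11 → l
b(1): 21·1+8=29≡3 → d
p(15): 21·15+8=323≡11 → l
q(16): 21·16+8=344≡6 → g
z(25): 21·25+8=533≡13 → n
k(10): 21·10+8=218≡10 → k
p(15): 21·15+8=323≡11 → l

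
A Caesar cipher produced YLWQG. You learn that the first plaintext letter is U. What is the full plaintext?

From the crib: Y(24)−U(20)=4, so the shift is 4.
Subtract 4 from each ciphertext letter:
Y(24): 24−4=20 → U
L(11): 11−4=7 → H
W(22): 22−4=18 → S
Q(16): 16−4=12 → M
G(6): 6−4=2 → C

UHSMC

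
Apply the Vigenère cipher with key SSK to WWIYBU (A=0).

Repeat the key across the message: SSKSSK
W(22)+S(18): 40≡14 → O
W(22)+S(18): 40≡14 → O
I(8)+K(10): 18 → S
Y(24)+S(18): 42≡16 → Q
B(1)+S(18): 19 → T
U(20)+K(10): 30≡4 → E

OOSQTE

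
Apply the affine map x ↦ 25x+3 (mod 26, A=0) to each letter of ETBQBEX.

ZKCNCZG

E(4): 25·4+3=103≡25 → Z
T(19): 25·19+3=478≡10 → K
B(1): 25·1+3=28≡2 → C
Q(16): 25·16+3=403≡13 → N
B(1): 25·1+3=28≡2 → C
E(4): 25·4+3=103≡25 → Z
X(23): 25·23+3=578≡6 → G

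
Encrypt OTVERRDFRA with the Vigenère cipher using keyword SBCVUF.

Repeat the key across the message: SBCVUFSBCV
O(14)+S(18): 32≡6 → G
T(19)+B(1): 20 → U
V(21)+C(2): 23 → X
E(4)+V(21): 25 → Z
R(17)+U(20): 37≡11 → L
R(17)+F(5): 22 → W
D(3)+S(18): 21 → V
F(5)+B(1): 6 → G
R(17)+C(2): 19 → T
A(0)+V(21): 21 → V

GUXZLWVGTV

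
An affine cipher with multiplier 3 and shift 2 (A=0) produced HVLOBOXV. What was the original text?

TPDEREHP

The inverse of 3 mod 26 is 9, since 3·9=27≡1. Apply D(y)=9·(y−2) mod 26:
H(7): 9·(7−2)=45≡19 → T
V(21): 9·(21−2)=171≡15 → P
L(11): 9·(11−2)=81≡3 → D
O(14): 9·(14−2)=108≡4 → E
B(1): 9·(1−2)=-9≡17 → R
O(14): 9·(14−2)=108≡4 → E
X(23): 9·(23−2)=189≡7 → H
V(21): 9·(21−2)=171≡15 → P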